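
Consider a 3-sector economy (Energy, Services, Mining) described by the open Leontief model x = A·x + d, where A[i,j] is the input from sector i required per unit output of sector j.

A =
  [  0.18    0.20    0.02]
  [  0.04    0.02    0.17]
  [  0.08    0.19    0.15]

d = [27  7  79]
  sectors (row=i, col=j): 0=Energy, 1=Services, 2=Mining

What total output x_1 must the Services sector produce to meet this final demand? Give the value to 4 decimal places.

Form M = I − A:
  [  0.82   -0.20   -0.02]
  [ -0.04    0.98   -0.17]
  [ -0.08   -0.19    0.85]
Leontief inverse L = M⁻¹:
  [  1.2408    0.2693    0.0831]
  [  0.0738    1.0776    0.2173]
  [  0.1333    0.2662    1.2328]
Total output x = L · d:
  x_0 = 1.2408·27 + 0.2693·7 + 0.0831·79 = 41.9471
  x_1 = 0.0738·27 + 1.0776·7 + 0.2173·79 = 26.6975
  x_2 = 0.1333·27 + 0.2662·7 + 1.2328·79 = 102.8568

26.6975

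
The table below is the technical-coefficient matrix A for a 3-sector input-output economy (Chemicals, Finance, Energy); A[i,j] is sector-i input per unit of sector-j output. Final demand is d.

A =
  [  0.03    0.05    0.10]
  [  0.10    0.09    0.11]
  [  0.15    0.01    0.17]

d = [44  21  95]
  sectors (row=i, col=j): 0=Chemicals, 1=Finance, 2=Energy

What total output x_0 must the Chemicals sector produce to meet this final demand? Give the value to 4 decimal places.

Form M = I − A:
  [  0.97   -0.05   -0.10]
  [ -0.10    0.91   -0.11]
  [ -0.15   -0.01    0.83]
Leontief inverse L = M⁻¹:
  [  1.0580    0.0596    0.1354]
  [  0.1396    1.1084    0.1637]
  [  0.1929    0.0241    1.2313]
Total output x = L · d:
  x_0 = 1.0580·44 + 0.0596·21 + 0.1354·95 = 60.6647
  x_1 = 0.1396·44 + 1.1084·21 + 0.1637·95 = 44.9697
  x_2 = 0.1929·44 + 0.0241·21 + 1.2313·95 = 125.9631

60.6647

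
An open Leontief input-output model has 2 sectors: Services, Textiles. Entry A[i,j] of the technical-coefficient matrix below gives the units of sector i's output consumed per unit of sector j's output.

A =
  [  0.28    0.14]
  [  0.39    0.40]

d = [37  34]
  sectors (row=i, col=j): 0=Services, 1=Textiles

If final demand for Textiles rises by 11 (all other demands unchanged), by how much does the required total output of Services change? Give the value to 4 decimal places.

Form M = I − A:
  [  0.72   -0.14]
  [ -0.39    0.60]
Leontief inverse L = M⁻¹:
  [  1.5898    0.3710]
  [  1.0334    1.9078]
Total output x = L · d:
  x_0 = 1.5898·37 + 0.3710·34 = 71.4361
  x_1 = 1.0334·37 + 1.9078·34 = 103.1002
Δx_0 = L[0,1] · Δd_1 = 0.3710 · 11 = 4.0806

4.0806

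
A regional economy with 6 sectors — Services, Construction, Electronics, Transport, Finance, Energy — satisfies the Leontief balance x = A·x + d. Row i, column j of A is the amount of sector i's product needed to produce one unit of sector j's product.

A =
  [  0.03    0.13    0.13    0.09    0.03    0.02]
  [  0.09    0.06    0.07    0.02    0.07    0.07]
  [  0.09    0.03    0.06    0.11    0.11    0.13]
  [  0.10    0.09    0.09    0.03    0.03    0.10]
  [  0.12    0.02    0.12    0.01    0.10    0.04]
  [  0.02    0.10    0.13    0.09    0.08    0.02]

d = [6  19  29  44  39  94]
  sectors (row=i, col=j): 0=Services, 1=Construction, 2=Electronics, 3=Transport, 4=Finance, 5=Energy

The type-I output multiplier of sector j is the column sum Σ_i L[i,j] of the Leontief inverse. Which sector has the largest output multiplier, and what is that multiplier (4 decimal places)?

Form M = I − A:
  [  0.97   -0.13   -0.13   -0.09   -0.03   -0.02]
  [ -0.09    0.94   -0.07   -0.02   -0.07   -0.07]
  [ -0.09   -0.03    0.94   -0.11   -0.11   -0.13]
  [ -0.10   -0.09   -0.09    0.97   -0.03   -0.10]
  [ -0.12   -0.02   -0.12   -0.01    0.90   -0.04]
  [ -0.02   -0.10   -0.13   -0.09   -0.08    0.98]
Leontief inverse L = M⁻¹:
  [  1.0925    0.1807    0.1995    0.1360    0.0864    0.0791]
  [  0.1393    1.1080    0.1385    0.0631    0.1198    0.1117]
  [  0.1596    0.0988    1.1579    0.1674    0.1768    0.1882]
  [  0.1547    0.1482    0.1678    1.0822    0.0866    0.1500]
  [  0.1756    0.0702    0.1950    0.0599    1.1560    0.0878]
  [  0.0862    0.1492    0.2031    0.1357    0.1398    1.0793]
Total output x = L · d:
  x_0 = 1.0925·6 + 0.1807·19 + 0.1995·29 + 0.1360·44 + 0.0864·39 + 0.0791·94 = 32.5617
  x_1 = 0.1393·6 + 1.1080·19 + 0.1385·29 + 0.0631·44 + 0.1198·39 + 0.1117·94 = 43.8510
  x_2 = 0.1596·6 + 0.0988·19 + 1.1579·29 + 0.1674·44 + 0.1768·39 + 0.1882·94 = 68.3725
  x_3 = 0.1547·6 + 0.1482·19 + 0.1678·29 + 1.0822·44 + 0.0866·39 + 0.1500·94 = 73.6998
  x_4 = 0.1756·6 + 0.0702·19 + 0.1950·29 + 0.0599·44 + 1.1560·39 + 0.0878·94 = 64.0122
  x_5 = 0.0862·6 + 0.1492·19 + 0.2031·29 + 0.1357·44 + 0.1398·39 + 1.0793·94 = 122.1211
Output multipliers (column sums of L):
  Services: 1.8080
  Construction: 1.7551
  Electronics: 2.0619
  Transport: 1.6443
  Finance: 1.7655
  Energy: 1.6960

Electronics (2.0619)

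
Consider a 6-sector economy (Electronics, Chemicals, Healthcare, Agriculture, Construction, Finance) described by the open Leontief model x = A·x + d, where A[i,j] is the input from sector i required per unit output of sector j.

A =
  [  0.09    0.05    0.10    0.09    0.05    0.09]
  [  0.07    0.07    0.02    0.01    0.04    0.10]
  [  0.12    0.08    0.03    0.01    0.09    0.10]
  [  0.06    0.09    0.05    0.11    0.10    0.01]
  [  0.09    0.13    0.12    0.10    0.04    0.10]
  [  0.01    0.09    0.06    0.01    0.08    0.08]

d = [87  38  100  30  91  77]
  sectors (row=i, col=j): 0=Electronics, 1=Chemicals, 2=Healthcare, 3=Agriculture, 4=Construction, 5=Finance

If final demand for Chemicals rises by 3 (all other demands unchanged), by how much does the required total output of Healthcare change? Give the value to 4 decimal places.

0.4251

Form M = I − A:
  [  0.91   -0.05   -0.10   -0.09   -0.05   -0.09]
  [ -0.07    0.93   -0.02   -0.01   -0.04   -0.10]
  [ -0.12   -0.08    0.97   -0.01   -0.09   -0.10]
  [ -0.06   -0.09   -0.05    0.89   -0.10   -0.01]
  [ -0.09   -0.13   -0.12   -0.10    0.96   -0.10]
  [ -0.01   -0.09   -0.06   -0.01   -0.08    0.92]
Leontief inverse L = M⁻¹:
  [  1.1486    0.1172    0.1503    0.1327    0.1055    0.1543]
  [  0.1036    1.1128    0.0533    0.0333    0.0723    0.1451]
  [  0.1718    0.1417    1.0809    0.0481    0.1349    0.1649]
  [  0.1161    0.1535    0.0971    1.1555    0.1475    0.0672]
  [  0.1604    0.2099    0.1763    0.1468    1.1055    0.1794]
  [  0.0490    0.1393    0.0937    0.0332    0.1148    1.1299]
Total output x = L · d:
  x_0 = 1.1486·87 + 0.1172·38 + 0.1503·100 + 0.1327·30 + 0.1055·91 + 0.1543·77 = 144.8764
  x_1 = 0.1036·87 + 1.1128·38 + 0.0533·100 + 0.0333·30 + 0.0723·91 + 0.1451·77 = 75.3762
  x_2 = 0.1718·87 + 0.1417·38 + 1.0809·100 + 0.0481·30 + 0.1349·91 + 0.1649·77 = 154.8413
  x_3 = 0.1161·87 + 0.1535·38 + 0.0971·100 + 1.1555·30 + 0.1475·91 + 0.0672·77 = 78.9106
  x_4 = 0.1604·87 + 0.2099·38 + 0.1763·100 + 0.1468·30 + 1.1055·91 + 0.1794·77 = 158.3824
  x_5 = 0.0490·87 + 0.1393·38 + 0.0937·100 + 0.0332·30 + 0.1148·91 + 1.1299·77 = 117.3726
Δx_2 = L[2,1] · Δd_1 = 0.1417 · 3 = 0.4251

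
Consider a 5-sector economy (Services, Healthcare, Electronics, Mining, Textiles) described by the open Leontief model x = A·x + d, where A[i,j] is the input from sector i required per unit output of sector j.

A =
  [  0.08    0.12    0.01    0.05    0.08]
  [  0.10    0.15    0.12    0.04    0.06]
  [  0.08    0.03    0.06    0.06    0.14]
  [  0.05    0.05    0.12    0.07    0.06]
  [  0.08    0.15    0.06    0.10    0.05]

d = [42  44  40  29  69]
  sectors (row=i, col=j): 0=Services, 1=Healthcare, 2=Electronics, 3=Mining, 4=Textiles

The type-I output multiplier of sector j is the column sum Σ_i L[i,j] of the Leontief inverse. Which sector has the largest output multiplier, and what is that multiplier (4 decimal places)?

Form M = I − A:
  [  0.92   -0.12   -0.01   -0.05   -0.08]
  [ -0.10    0.85   -0.12   -0.04   -0.06]
  [ -0.08   -0.03    0.94   -0.06   -0.14]
  [ -0.05   -0.05   -0.12    0.93   -0.06]
  [ -0.08   -0.15   -0.06   -0.10    0.95]
Leontief inverse L = M⁻¹:
  [  1.1271    0.1872    0.0544    0.0851    0.1201]
  [  0.1649    1.2329    0.1781    0.0867    0.1235]
  [  0.1280    0.0957    1.1023    0.1021    0.1857]
  [  0.0949    0.1034    0.1624    1.1070    0.1084]
  [  0.1390    0.2274    0.1194    0.1438    1.1054]
Total output x = L · d:
  x_0 = 1.1271·42 + 0.1872·44 + 0.0544·40 + 0.0851·29 + 0.1201·69 = 68.5112
  x_1 = 0.1649·42 + 1.2329·44 + 0.1781·40 + 0.0867·29 + 0.1235·69 = 79.3340
  x_2 = 0.1280·42 + 0.0957·44 + 1.1023·40 + 0.1021·29 + 0.1857·69 = 69.4537
  x_3 = 0.0949·42 + 0.1034·44 + 0.1624·40 + 1.1070·29 + 0.1084·69 = 54.6134
  x_4 = 0.1390·42 + 0.2274·44 + 0.1194·40 + 0.1438·29 + 1.1054·69 = 101.0627
Output multipliers (column sums of L):
  Services: 1.6540
  Healthcare: 1.8467
  Electronics: 1.6167
  Mining: 1.5246
  Textiles: 1.6431

Healthcare (1.8467)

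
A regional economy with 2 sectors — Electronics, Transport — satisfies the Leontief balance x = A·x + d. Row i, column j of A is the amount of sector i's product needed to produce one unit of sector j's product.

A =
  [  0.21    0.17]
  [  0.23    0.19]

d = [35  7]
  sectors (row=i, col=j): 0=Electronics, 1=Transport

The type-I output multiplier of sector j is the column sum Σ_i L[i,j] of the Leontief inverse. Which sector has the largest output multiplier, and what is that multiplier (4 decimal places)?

Form M = I − A:
  [  0.79   -0.17]
  [ -0.23    0.81]
Leontief inverse L = M⁻¹:
  [  1.3482    0.2830]
  [  0.3828    1.3149]
Total output x = L · d:
  x_0 = 1.3482·35 + 0.2830·7 = 49.1678
  x_1 = 0.3828·35 + 1.3149·7 = 22.6032
Output multipliers (column sums of L):
  Electronics: 1.7310
  Transport: 1.5979

Electronics (1.7310)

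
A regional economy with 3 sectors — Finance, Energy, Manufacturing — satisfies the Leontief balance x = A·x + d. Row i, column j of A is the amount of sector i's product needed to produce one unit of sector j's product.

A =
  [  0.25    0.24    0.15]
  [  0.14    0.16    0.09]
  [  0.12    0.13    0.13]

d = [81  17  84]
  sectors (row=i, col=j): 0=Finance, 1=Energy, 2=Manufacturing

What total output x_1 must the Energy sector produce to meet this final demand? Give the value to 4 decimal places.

Form M = I − A:
  [  0.75   -0.24   -0.15]
  [ -0.14    0.84   -0.09]
  [ -0.12   -0.13    0.87]
Leontief inverse L = M⁻¹:
  [  1.4686    0.4663    0.3014]
  [  0.2708    1.2958    0.1807]
  [  0.2430    0.2579    1.2180]
Total output x = L · d:
  x_0 = 1.4686·81 + 0.4663·17 + 0.3014·84 = 152.2035
  x_1 = 0.2708·81 + 1.2958·17 + 0.1807·84 = 59.1464
  x_2 = 0.2430·81 + 0.2579·17 + 1.2180·84 = 126.3833

59.1464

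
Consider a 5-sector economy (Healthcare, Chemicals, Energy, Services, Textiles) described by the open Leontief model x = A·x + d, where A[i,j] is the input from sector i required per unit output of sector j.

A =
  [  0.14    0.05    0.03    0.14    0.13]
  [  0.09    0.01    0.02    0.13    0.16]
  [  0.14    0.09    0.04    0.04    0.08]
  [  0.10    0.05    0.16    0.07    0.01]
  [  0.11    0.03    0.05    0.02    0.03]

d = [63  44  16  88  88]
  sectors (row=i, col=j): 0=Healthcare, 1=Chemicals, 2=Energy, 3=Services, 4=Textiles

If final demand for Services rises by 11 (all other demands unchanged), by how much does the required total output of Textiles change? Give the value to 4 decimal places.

0.6273

Form M = I − A:
  [  0.86   -0.05   -0.03   -0.14   -0.13]
  [ -0.09    0.99   -0.02   -0.13   -0.16]
  [ -0.14   -0.09    0.96   -0.04   -0.08]
  [ -0.10   -0.05   -0.16    0.93   -0.01]
  [ -0.11   -0.03   -0.05   -0.02    0.97]
Leontief inverse L = M⁻¹:
  [  1.2335    0.0861    0.0844    0.2054    0.1886]
  [  0.1661    1.0396    0.0669    0.1775    0.2011]
  [  0.2163    0.1177    1.0744    0.0982    0.1380]
  [  0.1805    0.0859    0.1983    1.1244    0.0663]
  [  0.1599    0.0498    0.0711    0.0570    1.0670]
Total output x = L · d:
  x_0 = 1.2335·63 + 0.0861·44 + 0.0844·16 + 0.2054·88 + 0.1886·88 = 117.5229
  x_1 = 0.1661·63 + 1.0396·44 + 0.0669·16 + 0.1775·88 + 0.2011·88 = 90.5935
  x_2 = 0.2163·63 + 0.1177·44 + 1.0744·16 + 0.0982·88 + 0.1380·88 = 56.7878
  x_3 = 0.1805·63 + 0.0859·44 + 0.1983·16 + 1.1244·88 + 0.0663·88 = 123.1088
  x_4 = 0.1599·63 + 0.0498·44 + 0.0711·16 + 0.0570·88 + 1.0670·88 = 112.3164
Δx_4 = L[4,3] · Δd_3 = 0.0570 · 11 = 0.6273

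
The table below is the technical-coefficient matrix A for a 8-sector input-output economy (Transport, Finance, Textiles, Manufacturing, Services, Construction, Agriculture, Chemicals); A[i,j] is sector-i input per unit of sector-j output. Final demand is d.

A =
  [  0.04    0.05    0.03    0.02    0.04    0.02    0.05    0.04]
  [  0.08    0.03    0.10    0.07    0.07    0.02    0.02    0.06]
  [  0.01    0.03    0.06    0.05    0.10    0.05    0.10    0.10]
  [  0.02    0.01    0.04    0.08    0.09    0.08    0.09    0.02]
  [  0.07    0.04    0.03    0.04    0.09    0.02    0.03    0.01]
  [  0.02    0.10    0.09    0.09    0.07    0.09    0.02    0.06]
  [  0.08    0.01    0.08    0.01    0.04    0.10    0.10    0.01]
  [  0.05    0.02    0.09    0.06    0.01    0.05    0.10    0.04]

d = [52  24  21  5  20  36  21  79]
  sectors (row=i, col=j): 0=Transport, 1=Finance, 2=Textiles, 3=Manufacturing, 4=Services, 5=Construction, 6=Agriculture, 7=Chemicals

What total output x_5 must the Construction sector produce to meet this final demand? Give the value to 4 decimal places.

64.1011

Form M = I − A:
  [  0.96   -0.05   -0.03   -0.02   -0.04   -0.02   -0.05   -0.04]
  [ -0.08    0.97   -0.10   -0.07   -0.07   -0.02   -0.02   -0.06]
  [ -0.01   -0.03    0.94   -0.05   -0.10   -0.05   -0.10   -0.10]
  [ -0.02   -0.01   -0.04    0.92   -0.09   -0.08   -0.09   -0.02]
  [ -0.07   -0.04   -0.03   -0.04    0.91   -0.02   -0.03   -0.01]
  [ -0.02   -0.10   -0.09   -0.09   -0.07    0.91   -0.02   -0.06]
  [ -0.08   -0.01   -0.08   -0.01   -0.04   -0.10    0.90   -0.01]
  [ -0.05   -0.02   -0.09   -0.06   -0.01   -0.05   -0.10    0.96]
Leontief inverse L = M⁻¹:
  [  1.0650    0.0671    0.0625    0.0441    0.0710    0.0461    0.0821    0.0605]
  [  0.1128    1.0561    0.1453    0.1087    0.1217    0.0590    0.0725    0.0938]
  [  0.0522    0.0593    1.1167    0.0934    0.1550    0.1003    0.1599    0.1337]
  [  0.0544    0.0383    0.0863    1.1189    0.1418    0.1261    0.1382    0.0478]
  [  0.0970    0.0601    0.0609    0.0662    1.1276    0.0459    0.0621    0.0308]
  [  0.0617    0.1357    0.1530    0.1453    0.1368    1.1418    0.0794    0.1036]
  [  0.1132    0.0416    0.1286    0.0460    0.0890    0.1451    1.1483    0.0436]
  [  0.0821    0.0455    0.1384    0.0963    0.0578    0.0960    0.1538    1.0726]
Total output x = L · d:
  x_0 = 1.0650·52 + 0.0671·24 + 0.0625·21 + 0.0441·5 + 0.0710·20 + 0.0461·36 + 0.0821·21 + 0.0605·79 = 68.0993
  x_1 = 0.1128·52 + 1.0561·24 + 0.1453·21 + 0.1087·5 + 0.1217·20 + 0.0590·36 + 0.0725·21 + 0.0938·79 = 48.3017
  x_2 = 0.0522·52 + 0.0593·24 + 1.1167·21 + 0.0934·5 + 0.1550·20 + 0.1003·36 + 0.1599·21 + 0.1337·79 = 48.6906
  x_3 = 0.0544·52 + 0.0383·24 + 0.0863·21 + 1.1189·5 + 0.1418·20 + 0.1261·36 + 0.1382·21 + 0.0478·79 = 25.2009
  x_4 = 0.0970·52 + 0.0601·24 + 0.0609·21 + 0.0662·5 + 1.1276·20 + 0.0459·36 + 0.0621·21 + 0.0308·79 = 36.0379
  x_5 = 0.0617·52 + 0.1357·24 + 0.1530·21 + 0.1453·5 + 0.1368·20 + 1.1418·36 + 0.0794·21 + 0.1036·79 = 64.1011
  x_6 = 0.1132·52 + 0.0416·24 + 0.1286·21 + 0.0460·5 + 0.0890·20 + 0.1451·36 + 1.1483·21 + 0.0436·79 = 44.3812
  x_7 = 0.0821·52 + 0.0455·24 + 0.1384·21 + 0.0963·5 + 0.0578·20 + 0.0960·36 + 0.1538·21 + 1.0726·79 = 101.3216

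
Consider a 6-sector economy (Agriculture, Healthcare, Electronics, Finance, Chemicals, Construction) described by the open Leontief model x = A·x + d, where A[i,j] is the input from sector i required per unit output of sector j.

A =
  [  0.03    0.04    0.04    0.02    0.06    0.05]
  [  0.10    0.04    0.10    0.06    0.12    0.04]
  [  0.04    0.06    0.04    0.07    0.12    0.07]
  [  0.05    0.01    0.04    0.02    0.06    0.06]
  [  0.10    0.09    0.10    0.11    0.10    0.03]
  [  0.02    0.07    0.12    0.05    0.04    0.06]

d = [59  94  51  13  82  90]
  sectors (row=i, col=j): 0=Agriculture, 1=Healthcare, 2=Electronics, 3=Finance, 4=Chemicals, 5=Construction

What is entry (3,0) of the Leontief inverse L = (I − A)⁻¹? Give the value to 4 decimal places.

L[3,0] = 0.0711

Form M = I − A:
  [  0.97   -0.04   -0.04   -0.02   -0.06   -0.05]
  [ -0.10    0.96   -0.10   -0.06   -0.12   -0.04]
  [ -0.04   -0.06    0.96   -0.07   -0.12   -0.07]
  [ -0.05   -0.01   -0.04    0.98   -0.06   -0.06]
  [ -0.10   -0.09   -0.10   -0.11    0.90   -0.03]
  [ -0.02   -0.07   -0.12   -0.05   -0.04    0.94]
Leontief inverse L = M⁻¹:
  [  1.0538    0.0627    0.0708    0.0445    0.0941    0.0698]
  [  0.1437    1.0812    0.1519    0.1046    0.1844    0.0775]
  [  0.0808    0.0966    1.0908    0.1104    0.1756    0.1023]
  [  0.0711    0.0325    0.0693    1.0431    0.0914    0.0798]
  [  0.1509    0.1332    0.1581    0.1580    1.1738    0.0730]
  [  0.0536    0.1016    0.1625    0.0850    0.0930    1.0915]
Total output x = L · d:
  x_0 = 1.0538·59 + 0.0627·94 + 0.0708·51 + 0.0445·13 + 0.0941·82 + 0.0698·90 = 86.2621
  x_1 = 0.1437·59 + 1.0812·94 + 0.1519·51 + 0.1046·13 + 0.1844·82 + 0.0775·90 = 141.3152
  x_2 = 0.0808·59 + 0.0966·94 + 1.0908·51 + 0.1104·13 + 0.1756·82 + 0.1023·90 = 94.5236
  x_3 = 0.0711·59 + 0.0325·94 + 0.0693·51 + 1.0431·13 + 0.0914·82 + 0.0798·90 = 39.0275
  x_4 = 0.1509·59 + 0.1332·94 + 0.1581·51 + 0.1580·13 + 1.1738·82 + 0.0730·90 = 134.3654
  x_5 = 0.0536·59 + 0.1016·94 + 0.1625·51 + 0.0850·13 + 0.0930·82 + 1.0915·90 = 127.9640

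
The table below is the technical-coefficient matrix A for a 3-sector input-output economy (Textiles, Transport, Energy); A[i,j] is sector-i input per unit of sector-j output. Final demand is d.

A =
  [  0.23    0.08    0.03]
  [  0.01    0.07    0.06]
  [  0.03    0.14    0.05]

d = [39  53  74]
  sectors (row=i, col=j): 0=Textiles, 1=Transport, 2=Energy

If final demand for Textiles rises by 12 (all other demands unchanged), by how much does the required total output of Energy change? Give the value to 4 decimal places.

Form M = I − A:
  [  0.77   -0.08   -0.03]
  [ -0.01    0.93   -0.06]
  [ -0.03   -0.14    0.95]
Leontief inverse L = M⁻¹:
  [  1.3021    0.1193    0.0487]
  [  0.0168    1.0871    0.0692]
  [  0.0436    0.1640    1.0644]
Total output x = L · d:
  x_0 = 1.3021·39 + 0.1193·53 + 0.0487·74 = 60.7093
  x_1 = 0.0168·39 + 1.0871·53 + 0.0692·74 = 63.3939
  x_2 = 0.0436·39 + 0.1640·53 + 1.0644·74 = 89.1541
Δx_2 = L[2,0] · Δd_0 = 0.0436 · 12 = 0.5232

0.5232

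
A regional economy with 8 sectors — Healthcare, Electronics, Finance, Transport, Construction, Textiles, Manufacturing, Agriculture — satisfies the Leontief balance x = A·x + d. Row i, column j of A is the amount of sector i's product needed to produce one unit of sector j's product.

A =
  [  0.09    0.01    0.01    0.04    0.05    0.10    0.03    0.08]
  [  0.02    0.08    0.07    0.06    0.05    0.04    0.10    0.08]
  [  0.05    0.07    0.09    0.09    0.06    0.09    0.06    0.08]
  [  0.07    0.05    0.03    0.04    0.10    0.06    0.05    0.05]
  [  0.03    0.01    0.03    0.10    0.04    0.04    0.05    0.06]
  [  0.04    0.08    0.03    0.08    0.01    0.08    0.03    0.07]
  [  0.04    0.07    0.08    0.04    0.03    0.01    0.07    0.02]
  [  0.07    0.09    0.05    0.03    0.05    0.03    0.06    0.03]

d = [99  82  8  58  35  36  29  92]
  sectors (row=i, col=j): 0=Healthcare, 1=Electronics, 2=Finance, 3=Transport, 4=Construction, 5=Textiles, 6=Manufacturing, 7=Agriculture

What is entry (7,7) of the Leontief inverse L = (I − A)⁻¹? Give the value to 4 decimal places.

Form M = I − A:
  [  0.91   -0.01   -0.01   -0.04   -0.05   -0.10   -0.03   -0.08]
  [ -0.02    0.92   -0.07   -0.06   -0.05   -0.04   -0.10   -0.08]
  [ -0.05   -0.07    0.91   -0.09   -0.06   -0.09   -0.06   -0.08]
  [ -0.07   -0.05   -0.03    0.96   -0.10   -0.06   -0.05   -0.05]
  [ -0.03   -0.01   -0.03   -0.10    0.96   -0.04   -0.05   -0.06]
  [ -0.04   -0.08   -0.03   -0.08   -0.01    0.92   -0.03   -0.07]
  [ -0.04   -0.07   -0.08   -0.04   -0.03   -0.01    0.93   -0.02]
  [ -0.07   -0.09   -0.05   -0.03   -0.05   -0.03   -0.06    0.97]
Leontief inverse L = M⁻¹:
  [  1.1295    0.0497    0.0387    0.0807    0.0821    0.1422    0.0654    0.1213]
  [  0.0637    1.1356    0.1183    0.1121    0.0940    0.0852    0.1540    0.1296]
  [  0.1040    0.1336    1.1423    0.1534    0.1124    0.1497    0.1197    0.1419]
  [  0.1099    0.0923    0.0656    1.0879    0.1369    0.1034    0.0931    0.0960]
  [  0.0643    0.0464    0.0592    0.1356    1.0736    0.0743    0.0844    0.0945]
  [  0.0787    0.1274    0.0660    0.1225    0.0475    1.1221    0.0732    0.1142]
  [  0.0723    0.1088    0.1161    0.0792    0.0631    0.0458    1.1097    0.0587]
  [  0.1064    0.1317    0.0870    0.0735    0.0854    0.0704    0.1033    1.0740]
Total output x = L · d:
  x_0 = 1.1295·99 + 0.0497·82 + 0.0387·8 + 0.0807·58 + 0.0821·35 + 0.1422·36 + 0.0654·29 + 0.1213·92 = 141.9382
  x_1 = 0.0637·99 + 1.1356·82 + 0.1183·8 + 0.1121·58 + 0.0940·35 + 0.0852·36 + 0.1540·29 + 0.1296·92 = 129.6042
  x_2 = 0.1040·99 + 0.1336·82 + 1.1423·8 + 0.1534·58 + 0.1124·35 + 0.1497·36 + 0.1197·29 + 0.1419·92 = 65.1380
  x_3 = 0.1099·99 + 0.0923·82 + 0.0656·8 + 1.0879·58 + 0.1369·35 + 0.1034·36 + 0.0931·29 + 0.0960·92 = 102.1114
  x_4 = 0.0643·99 + 0.0464·82 + 0.0592·8 + 0.1356·58 + 1.0736·35 + 0.0743·36 + 0.0844·29 + 0.0945·92 = 69.9071
  x_5 = 0.0787·99 + 0.1274·82 + 0.0660·8 + 0.1225·58 + 0.0475·35 + 1.1221·36 + 0.0732·29 + 0.1142·92 = 80.5572
  x_6 = 0.0723·99 + 0.1088·82 + 0.1161·8 + 0.0792·58 + 0.0631·35 + 0.0458·36 + 1.1097·29 + 0.0587·92 = 63.0329
  x_7 = 0.1064·99 + 0.1317·82 + 0.0870·8 + 0.0735·58 + 0.0854·35 + 0.0704·36 + 0.1033·29 + 1.0740·92 = 133.6230

L[7,7] = 1.0740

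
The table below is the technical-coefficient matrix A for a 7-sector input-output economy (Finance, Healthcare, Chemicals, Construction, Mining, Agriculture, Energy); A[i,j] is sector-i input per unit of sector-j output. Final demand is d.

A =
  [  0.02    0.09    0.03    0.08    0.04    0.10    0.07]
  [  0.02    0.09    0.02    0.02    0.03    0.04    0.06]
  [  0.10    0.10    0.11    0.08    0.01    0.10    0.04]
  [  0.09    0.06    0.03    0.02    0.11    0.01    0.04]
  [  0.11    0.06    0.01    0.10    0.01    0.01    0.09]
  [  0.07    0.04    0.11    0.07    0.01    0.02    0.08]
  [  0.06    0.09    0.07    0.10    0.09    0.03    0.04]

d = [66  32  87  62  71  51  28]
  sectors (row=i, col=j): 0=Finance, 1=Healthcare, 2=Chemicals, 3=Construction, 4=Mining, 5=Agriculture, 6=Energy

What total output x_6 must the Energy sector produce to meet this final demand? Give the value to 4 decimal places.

Form M = I − A:
  [  0.98   -0.09   -0.03   -0.08   -0.04   -0.10   -0.07]
  [ -0.02    0.91   -0.02   -0.02   -0.03   -0.04   -0.06]
  [ -0.10   -0.10    0.89   -0.08   -0.01   -0.10   -0.04]
  [ -0.09   -0.06   -0.03    0.98   -0.11   -0.01   -0.04]
  [ -0.11   -0.06   -0.01   -0.10    0.99   -0.01   -0.09]
  [ -0.07   -0.04   -0.11   -0.07   -0.01    0.98   -0.08]
  [ -0.06   -0.09   -0.07   -0.10   -0.09   -0.03    0.96]
Leontief inverse L = M⁻¹:
  [  1.0658    0.1426    0.0686    0.1235    0.0733    0.1270    0.1121]
  [  0.0471    1.1261    0.0432    0.0486    0.0504    0.0589    0.0873]
  [  0.1562    0.1711    1.1632    0.1361    0.0483    0.1463    0.0929]
  [  0.1279    0.1069    0.0548    1.0619    0.1344    0.0376    0.0783]
  [  0.1472    0.1114    0.0388    0.1401    1.0473    0.0395    0.1266]
  [  0.1155    0.0965    0.1503    0.1156    0.0433    1.0567    0.1176]
  [  0.1131    0.1515    0.1072    0.1496    0.1264    0.0648    1.0873]
Total output x = L · d:
  x_0 = 1.0658·66 + 0.1426·32 + 0.0686·87 + 0.1235·62 + 0.0733·71 + 0.1270·51 + 0.1121·28 = 103.3549
  x_1 = 0.0471·66 + 1.1261·32 + 0.0432·87 + 0.0486·62 + 0.0504·71 + 0.0589·51 + 0.0873·28 = 54.9367
  x_2 = 0.1562·66 + 0.1711·32 + 1.1632·87 + 0.1361·62 + 0.0483·71 + 0.1463·51 + 0.0929·28 = 138.9193
  x_3 = 0.1279·66 + 0.1069·32 + 0.0548·87 + 1.0619·62 + 0.1344·71 + 0.0376·51 + 0.0783·28 = 96.1243
  x_4 = 0.1472·66 + 0.1114·32 + 0.0388·87 + 0.1401·62 + 1.0473·71 + 0.0395·51 + 0.1266·28 = 105.2589
  x_5 = 0.1155·66 + 0.0965·32 + 0.1503·87 + 0.1156·62 + 0.0433·71 + 1.0567·51 + 0.1176·28 = 91.2099
  x_6 = 0.1131·66 + 0.1515·32 + 0.1072·87 + 0.1496·62 + 0.1264·71 + 0.0648·51 + 1.0873·28 = 73.6375

73.6375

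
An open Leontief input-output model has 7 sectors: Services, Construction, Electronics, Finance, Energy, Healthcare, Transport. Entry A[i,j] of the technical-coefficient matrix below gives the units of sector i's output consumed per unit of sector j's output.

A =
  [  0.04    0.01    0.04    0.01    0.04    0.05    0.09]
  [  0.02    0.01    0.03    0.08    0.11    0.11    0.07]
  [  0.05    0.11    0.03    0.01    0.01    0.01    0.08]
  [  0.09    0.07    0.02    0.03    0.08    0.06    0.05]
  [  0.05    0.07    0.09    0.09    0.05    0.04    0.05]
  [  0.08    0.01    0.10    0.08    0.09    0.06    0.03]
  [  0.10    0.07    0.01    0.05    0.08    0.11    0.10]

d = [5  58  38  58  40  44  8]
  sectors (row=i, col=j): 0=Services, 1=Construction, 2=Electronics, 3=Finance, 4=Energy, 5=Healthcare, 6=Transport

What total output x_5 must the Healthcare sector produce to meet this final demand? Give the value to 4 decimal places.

69.6781

Form M = I − A:
  [  0.96   -0.01   -0.04   -0.01   -0.04   -0.05   -0.09]
  [ -0.02    0.99   -0.03   -0.08   -0.11   -0.11   -0.07]
  [ -0.05   -0.11    0.97   -0.01   -0.01   -0.01   -0.08]
  [ -0.09   -0.07   -0.02    0.97   -0.08   -0.06   -0.05]
  [ -0.05   -0.07   -0.09   -0.09    0.95   -0.04   -0.05]
  [ -0.08   -0.01   -0.10   -0.08   -0.09    0.94   -0.03]
  [ -0.10   -0.07   -0.01   -0.05   -0.08   -0.11    0.90]
Leontief inverse L = M⁻¹:
  [  1.0722    0.0348    0.0623    0.0343    0.0709    0.0815    0.1240]
  [  0.0701    1.0482    0.0698    0.1215    0.1597    0.1552    0.1155]
  [  0.0797    0.1323    1.0497    0.0371    0.0474    0.0491    0.1179]
  [  0.1299    0.0993    0.0537    1.0661    0.1251    0.1036    0.0951]
  [  0.0950    0.1088    0.1215    0.1252    1.0975    0.0854    0.0995]
  [  0.1256    0.0505    0.1357    0.1140    0.1330    1.1000    0.0789]
  [  0.1565    0.1082    0.0544    0.0980    0.1416    0.1695    1.1590]
Total output x = L · d:
  x_0 = 1.0722·5 + 0.0348·58 + 0.0623·38 + 0.0343·58 + 0.0709·40 + 0.0815·44 + 0.1240·8 = 19.1427
  x_1 = 0.0701·5 + 1.0482·58 + 0.0698·38 + 0.1215·58 + 0.1597·40 + 0.1552·44 + 0.1155·8 = 84.9863
  x_2 = 0.0797·5 + 0.1323·58 + 1.0497·38 + 0.0371·58 + 0.0474·40 + 0.0491·44 + 0.1179·8 = 55.1088
  x_3 = 0.1299·5 + 0.0993·58 + 0.0537·38 + 1.0661·58 + 0.1251·40 + 0.1036·44 + 0.0951·8 = 80.6026
  x_4 = 0.0950·5 + 0.1088·58 + 0.1215·38 + 0.1252·58 + 1.0975·40 + 0.0854·44 + 0.0995·8 = 67.1235
  x_5 = 0.1256·5 + 0.0505·58 + 0.1357·38 + 0.1140·58 + 0.1330·40 + 1.1000·44 + 0.0789·8 = 69.6781
  x_6 = 0.1565·5 + 0.1082·58 + 0.0544·38 + 0.0980·58 + 0.1416·40 + 0.1695·44 + 1.1590·8 = 37.1989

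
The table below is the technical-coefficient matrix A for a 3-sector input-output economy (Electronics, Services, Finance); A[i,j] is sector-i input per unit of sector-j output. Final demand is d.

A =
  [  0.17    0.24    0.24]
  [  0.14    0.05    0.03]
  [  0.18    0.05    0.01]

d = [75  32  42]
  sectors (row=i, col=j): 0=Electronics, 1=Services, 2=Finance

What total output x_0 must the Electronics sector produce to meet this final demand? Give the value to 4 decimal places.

Form M = I − A:
  [  0.83   -0.24   -0.24]
  [ -0.14    0.95   -0.03]
  [ -0.18   -0.05    0.99]
Leontief inverse L = M⁻¹:
  [  1.3374    0.3555    0.3350]
  [  0.2051    1.1088    0.0833]
  [  0.2535    0.1206    1.0752]
Total output x = L · d:
  x_0 = 1.3374·75 + 0.3555·32 + 0.3350·42 = 125.7540
  x_1 = 0.2051·75 + 1.1088·32 + 0.0833·42 = 54.3648
  x_2 = 0.2535·75 + 0.1206·32 + 1.0752·42 = 68.0343

125.7540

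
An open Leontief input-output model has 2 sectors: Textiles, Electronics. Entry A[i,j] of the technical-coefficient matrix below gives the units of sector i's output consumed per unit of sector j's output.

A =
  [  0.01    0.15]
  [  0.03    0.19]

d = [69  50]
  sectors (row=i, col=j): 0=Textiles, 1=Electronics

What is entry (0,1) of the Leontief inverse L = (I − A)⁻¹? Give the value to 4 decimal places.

L[0,1] = 0.1881

Form M = I − A:
  [  0.99   -0.15]
  [ -0.03    0.81]
Leontief inverse L = M⁻¹:
  [  1.0158    0.1881]
  [  0.0376    1.2415]
Total output x = L · d:
  x_0 = 1.0158·69 + 0.1881·50 = 79.4959
  x_1 = 0.0376·69 + 1.2415·50 = 64.6727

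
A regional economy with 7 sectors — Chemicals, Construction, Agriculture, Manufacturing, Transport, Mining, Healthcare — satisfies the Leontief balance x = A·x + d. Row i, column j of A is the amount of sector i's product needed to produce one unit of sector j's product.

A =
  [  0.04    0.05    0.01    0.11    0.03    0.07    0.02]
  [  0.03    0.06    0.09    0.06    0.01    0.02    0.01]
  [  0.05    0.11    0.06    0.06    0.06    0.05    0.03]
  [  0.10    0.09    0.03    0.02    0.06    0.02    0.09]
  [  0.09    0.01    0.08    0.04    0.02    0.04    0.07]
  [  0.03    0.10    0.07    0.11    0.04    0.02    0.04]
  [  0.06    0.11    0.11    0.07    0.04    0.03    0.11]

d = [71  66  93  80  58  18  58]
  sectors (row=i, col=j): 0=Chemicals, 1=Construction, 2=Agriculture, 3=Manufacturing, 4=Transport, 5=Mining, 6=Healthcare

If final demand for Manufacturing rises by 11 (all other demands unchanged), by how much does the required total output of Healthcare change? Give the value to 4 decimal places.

1.3836

Form M = I − A:
  [  0.96   -0.05   -0.01   -0.11   -0.03   -0.07   -0.02]
  [ -0.03    0.94   -0.09   -0.06   -0.01   -0.02   -0.01]
  [ -0.05   -0.11    0.94   -0.06   -0.06   -0.05   -0.03]
  [ -0.10   -0.09   -0.03    0.98   -0.06   -0.02   -0.09]
  [ -0.09   -0.01   -0.08   -0.04    0.98   -0.04   -0.07]
  [ -0.03   -0.10   -0.07   -0.11   -0.04    0.98   -0.04]
  [ -0.06   -0.11   -0.11   -0.07   -0.04   -0.03    0.89]
Leontief inverse L = M⁻¹:
  [  1.0722    0.0911    0.0412    0.1438    0.0506    0.0870    0.0489]
  [  0.0552    1.0966    0.1170    0.0879    0.0281    0.0362    0.0302]
  [  0.0871    0.1594    1.1030    0.1031    0.0836    0.0731    0.0612]
  [  0.1360    0.1380    0.0735    1.0659    0.0822    0.0452    0.1234]
  [  0.1223    0.0572    0.1146    0.0811    1.0434    0.0631    0.1004]
  [  0.0694    0.1512    0.1118    0.1488    0.0652    1.0421    0.0740]
  [  0.1084    0.1799    0.1683    0.1258    0.0728    0.0609    1.1549]
Total output x = L · d:
  x_0 = 1.0722·71 + 0.0911·66 + 0.0412·93 + 0.1438·80 + 0.0506·58 + 0.0870·18 + 0.0489·58 = 104.8197
  x_1 = 0.0552·71 + 1.0966·66 + 0.1170·93 + 0.0879·80 + 0.0281·58 + 0.0362·18 + 0.0302·58 = 98.2347
  x_2 = 0.0871·71 + 0.1594·66 + 1.1030·93 + 0.1031·80 + 0.0836·58 + 0.0731·18 + 0.0612·58 = 137.2518
  x_3 = 0.1360·71 + 0.1380·66 + 0.0735·93 + 1.0659·80 + 0.0822·58 + 0.0452·18 + 0.1234·58 = 123.6003
  x_4 = 0.1223·71 + 0.0572·66 + 0.1146·93 + 0.0811·80 + 1.0434·58 + 0.0631·18 + 0.1004·58 = 97.0741
  x_5 = 0.0694·71 + 0.1512·66 + 0.1118·93 + 0.1488·80 + 0.0652·58 + 1.0421·18 + 0.0740·58 = 64.0388
  x_6 = 0.1084·71 + 0.1799·66 + 0.1683·93 + 0.1258·80 + 0.0728·58 + 0.0609·18 + 1.1549·58 = 117.5830
Δx_6 = L[6,3] · Δd_3 = 0.1258 · 11 = 1.3836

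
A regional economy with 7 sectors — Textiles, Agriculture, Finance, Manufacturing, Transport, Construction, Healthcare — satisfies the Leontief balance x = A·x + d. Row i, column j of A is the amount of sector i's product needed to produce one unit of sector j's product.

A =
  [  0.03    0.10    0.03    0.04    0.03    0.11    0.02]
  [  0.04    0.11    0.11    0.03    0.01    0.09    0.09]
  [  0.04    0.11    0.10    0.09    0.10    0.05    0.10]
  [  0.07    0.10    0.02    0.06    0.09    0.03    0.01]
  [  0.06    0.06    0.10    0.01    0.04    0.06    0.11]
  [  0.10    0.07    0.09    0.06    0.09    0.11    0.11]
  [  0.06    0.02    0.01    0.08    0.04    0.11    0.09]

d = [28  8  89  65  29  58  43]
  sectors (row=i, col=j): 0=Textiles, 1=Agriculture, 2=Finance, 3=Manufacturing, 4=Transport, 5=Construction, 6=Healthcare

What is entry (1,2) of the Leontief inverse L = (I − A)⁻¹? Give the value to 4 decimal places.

Form M = I − A:
  [  0.97   -0.10   -0.03   -0.04   -0.03   -0.11   -0.02]
  [ -0.04    0.89   -0.11   -0.03   -0.01   -0.09   -0.09]
  [ -0.04   -0.11    0.90   -0.09   -0.10   -0.05   -0.10]
  [ -0.07   -0.10   -0.02    0.94   -0.09   -0.03   -0.01]
  [ -0.06   -0.06   -0.10   -0.01    0.96   -0.06   -0.11]
  [ -0.10   -0.07   -0.09   -0.06   -0.09    0.89   -0.11]
  [ -0.06   -0.02   -0.01   -0.08   -0.04   -0.11    0.91]
Leontief inverse L = M⁻¹:
  [  1.0732    0.1594    0.0827    0.0770    0.0703    0.1704    0.0784]
  [  0.0942    1.1869    0.1761    0.0845    0.0645    0.1695    0.1680]
  [  0.1037    0.2000    1.1764    0.1501    0.1628    0.1386    0.1894]
  [  0.1091    0.1605    0.0709    1.0927    0.1257    0.0869    0.0638]
  [  0.1080    0.1259    0.1565    0.0590    1.0881    0.1325    0.1802]
  [  0.1702    0.1647    0.1696    0.1252    0.1586    1.2111    0.2056]
  [  0.1089    0.0784    0.0559    0.1224    0.0859    0.1763    1.1482]
Total output x = L · d:
  x_0 = 1.0732·28 + 0.1594·8 + 0.0827·89 + 0.0770·65 + 0.0703·29 + 0.1704·58 + 0.0784·43 = 58.9794
  x_1 = 0.0942·28 + 1.1869·8 + 0.1761·89 + 0.0845·65 + 0.0645·29 + 0.1695·58 + 0.1680·43 = 52.2227
  x_2 = 0.1037·28 + 0.2000·8 + 1.1764·89 + 0.1501·65 + 0.1628·29 + 0.1386·58 + 0.1894·43 = 139.8669
  x_3 = 0.1091·28 + 0.1605·8 + 0.0709·89 + 1.0927·65 + 0.1257·29 + 0.0869·58 + 0.0638·43 = 93.1013
  x_4 = 0.1080·28 + 0.1259·8 + 0.1565·89 + 0.0590·65 + 1.0881·29 + 0.1325·58 + 0.1802·43 = 68.7775
  x_5 = 0.1702·28 + 0.1647·8 + 0.1696·89 + 0.1252·65 + 0.1586·29 + 1.2111·58 + 0.2056·43 = 113.0044
  x_6 = 0.1089·28 + 0.0784·8 + 0.0559·89 + 0.1224·65 + 0.0859·29 + 0.1763·58 + 1.1482·43 = 78.6940

L[1,2] = 0.1761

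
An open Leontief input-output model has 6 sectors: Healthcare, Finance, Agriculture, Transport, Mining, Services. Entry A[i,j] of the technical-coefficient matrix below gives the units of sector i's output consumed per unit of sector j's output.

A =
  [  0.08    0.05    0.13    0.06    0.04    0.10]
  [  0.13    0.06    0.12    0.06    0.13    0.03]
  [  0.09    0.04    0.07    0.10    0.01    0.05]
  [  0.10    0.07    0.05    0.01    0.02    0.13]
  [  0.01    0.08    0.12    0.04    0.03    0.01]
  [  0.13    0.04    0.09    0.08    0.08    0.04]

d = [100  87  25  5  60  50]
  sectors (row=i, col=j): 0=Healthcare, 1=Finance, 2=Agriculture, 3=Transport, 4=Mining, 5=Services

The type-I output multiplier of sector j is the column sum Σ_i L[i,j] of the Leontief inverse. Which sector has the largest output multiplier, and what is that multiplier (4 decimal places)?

Agriculture (1.9859)

Form M = I − A:
  [  0.92   -0.05   -0.13   -0.06   -0.04   -0.10]
  [ -0.13    0.94   -0.12   -0.06   -0.13   -0.03]
  [ -0.09   -0.04    0.93   -0.10   -0.01   -0.05]
  [ -0.10   -0.07   -0.05    0.99   -0.02   -0.13]
  [ -0.01   -0.08   -0.12   -0.04    0.97   -0.01]
  [ -0.13   -0.04   -0.09   -0.08   -0.08    0.96]
Leontief inverse L = M⁻¹:
  [  1.1538    0.0912    0.2034    0.1112    0.0765    0.1495]
  [  0.2032    1.1099    0.2076    0.1141    0.1685    0.0839]
  [  0.1494    0.0734    1.1271    0.1366    0.0383    0.0955]
  [  0.1655    0.1045    0.1172    1.0544    0.0578    0.1700]
  [  0.0560    0.1067    0.1652    0.0722    1.0539    0.0385]
  [  0.1972    0.0831    0.1654    0.1265    0.1136    1.0917]
Total output x = L · d:
  x_0 = 1.1538·100 + 0.0912·87 + 0.2034·25 + 0.1112·5 + 0.0765·60 + 0.1495·50 = 141.0136
  x_1 = 0.2032·100 + 1.1099·87 + 0.2076·25 + 0.1141·5 + 0.1685·60 + 0.0839·50 = 136.9514
  x_2 = 0.1494·100 + 0.0734·87 + 1.1271·25 + 0.1366·5 + 0.0383·60 + 0.0955·50 = 57.2590
  x_3 = 0.1655·100 + 0.1045·87 + 0.1172·25 + 1.0544·5 + 0.0578·60 + 0.1700·50 = 45.8046
  x_4 = 0.0560·100 + 0.1067·87 + 0.1652·25 + 0.0722·5 + 1.0539·60 + 0.0385·50 = 84.5368
  x_5 = 0.1972·100 + 0.0831·87 + 0.1654·25 + 0.1265·5 + 0.1136·60 + 1.0917·50 = 93.1150
Output multipliers (column sums of L):
  Healthcare: 1.9250
  Finance: 1.5687
  Agriculture: 1.9859
  Transport: 1.6150
  Mining: 1.5087
  Services: 1.6291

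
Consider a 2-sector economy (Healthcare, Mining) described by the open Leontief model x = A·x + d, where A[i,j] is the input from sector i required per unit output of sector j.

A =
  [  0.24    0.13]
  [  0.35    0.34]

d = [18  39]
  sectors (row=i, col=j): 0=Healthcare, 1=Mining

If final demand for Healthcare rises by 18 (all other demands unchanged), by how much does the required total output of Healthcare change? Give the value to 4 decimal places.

26.0469

Form M = I − A:
  [  0.76   -0.13]
  [ -0.35    0.66]
Leontief inverse L = M⁻¹:
  [  1.4471    0.2850]
  [  0.7674    1.6663]
Total output x = L · d:
  x_0 = 1.4471·18 + 0.2850·39 = 37.1629
  x_1 = 0.7674·18 + 1.6663·39 = 78.7985
Δx_0 = L[0,0] · Δd_0 = 1.4471 · 18 = 26.0469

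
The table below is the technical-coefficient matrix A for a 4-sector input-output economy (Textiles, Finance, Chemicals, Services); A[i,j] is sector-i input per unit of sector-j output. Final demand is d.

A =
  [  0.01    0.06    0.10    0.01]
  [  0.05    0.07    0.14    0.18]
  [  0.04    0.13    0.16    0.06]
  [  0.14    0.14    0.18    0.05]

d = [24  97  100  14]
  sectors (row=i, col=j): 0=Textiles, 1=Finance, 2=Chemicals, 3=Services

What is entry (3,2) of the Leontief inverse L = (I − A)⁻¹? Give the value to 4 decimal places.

L[3,2] = 0.2974

Form M = I − A:
  [  0.99   -0.06   -0.10   -0.01]
  [ -0.05    0.93   -0.14   -0.18]
  [ -0.04   -0.13    0.84   -0.06]
  [ -0.14   -0.14   -0.18    0.95]
Leontief inverse L = M⁻¹:
  [  1.0259    0.0922    0.1455    0.0375]
  [  0.1018    1.1529    0.2548    0.2356]
  [  0.0775    0.1986    1.2581    0.1179]
  [  0.1809    0.2211    0.2974    1.1152]
Total output x = L · d:
  x_0 = 1.0259·24 + 0.0922·97 + 0.1455·100 + 0.0375·14 = 48.6393
  x_1 = 0.1018·24 + 1.1529·97 + 0.2548·100 + 0.2356·14 = 143.0524
  x_2 = 0.0775·24 + 0.1986·97 + 1.2581·100 + 0.1179·14 = 148.5842
  x_3 = 0.1809·24 + 0.2211·97 + 0.2974·100 + 1.1152·14 = 71.1390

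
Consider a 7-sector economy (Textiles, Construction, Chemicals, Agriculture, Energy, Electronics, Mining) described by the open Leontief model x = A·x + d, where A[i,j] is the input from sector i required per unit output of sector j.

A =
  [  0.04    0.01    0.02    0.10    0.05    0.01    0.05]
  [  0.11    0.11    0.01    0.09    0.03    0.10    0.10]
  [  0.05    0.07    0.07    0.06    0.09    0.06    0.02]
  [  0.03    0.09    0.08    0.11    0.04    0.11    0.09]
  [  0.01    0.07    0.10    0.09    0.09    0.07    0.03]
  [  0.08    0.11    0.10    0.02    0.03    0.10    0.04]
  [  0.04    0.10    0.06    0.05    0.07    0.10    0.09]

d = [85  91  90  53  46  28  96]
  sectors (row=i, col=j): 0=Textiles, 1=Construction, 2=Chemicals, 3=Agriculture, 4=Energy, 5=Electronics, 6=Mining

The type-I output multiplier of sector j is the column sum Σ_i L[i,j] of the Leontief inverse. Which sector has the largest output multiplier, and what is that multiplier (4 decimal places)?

Form M = I − A:
  [  0.96   -0.01   -0.02   -0.10   -0.05   -0.01   -0.05]
  [ -0.11    0.89   -0.01   -0.09   -0.03   -0.10   -0.10]
  [ -0.05   -0.07    0.93   -0.06   -0.09   -0.06   -0.02]
  [ -0.03   -0.09   -0.08    0.89   -0.04   -0.11   -0.09]
  [ -0.01   -0.07   -0.10   -0.09    0.91   -0.07   -0.03]
  [ -0.08   -0.11   -0.10   -0.02   -0.03    0.90   -0.04]
  [ -0.04   -0.10   -0.06   -0.05   -0.07   -0.10    0.91]
Leontief inverse L = M⁻¹:
  [  1.0641    0.0534    0.0557    0.1428    0.0803    0.0546    0.0847]
  [  0.1693    1.1963    0.0705    0.1668    0.0822    0.1851    0.1697]
  [  0.0920    0.1346    1.1210    0.1196    0.1348    0.1232    0.0662]
  [  0.0900    0.1826    0.1480    1.1853    0.0964    0.2010    0.1575]
  [  0.0572    0.1456    0.1596    0.1551    1.1405    0.1442    0.0819]
  [  0.1336    0.1830    0.1521    0.0832    0.0778    1.1696    0.0930]
  [  0.0955    0.1840    0.1212    0.1187    0.1230    0.1815    1.1508]
Total output x = L · d:
  x_0 = 1.0641·85 + 0.0534·91 + 0.0557·90 + 0.1428·53 + 0.0803·46 + 0.0546·28 + 0.0847·96 = 121.2425
  x_1 = 0.1693·85 + 1.1963·91 + 0.0705·90 + 0.1668·53 + 0.0822·46 + 0.1851·28 + 0.1697·96 = 163.6963
  x_2 = 0.0920·85 + 0.1346·91 + 1.1210·90 + 0.1196·53 + 0.1348·46 + 0.1232·28 + 0.0662·96 = 143.2893
  x_3 = 0.0900·85 + 0.1826·91 + 0.1480·90 + 1.1853·53 + 0.0964·46 + 0.2010·28 + 0.1575·96 = 125.5965
  x_4 = 0.0572·85 + 0.1456·91 + 0.1596·90 + 0.1551·53 + 1.1405·46 + 0.1442·28 + 0.0819·96 = 105.0526
  x_5 = 0.1336·85 + 0.1830·91 + 0.1521·90 + 0.0832·53 + 0.0778·46 + 1.1696·28 + 0.0930·96 = 91.3664
  x_6 = 0.0955·85 + 0.1840·91 + 0.1212·90 + 0.1187·53 + 0.1230·46 + 0.1815·28 + 1.1508·96 = 163.2822
Output multipliers (column sums of L):
  Textiles: 1.7016
  Construction: 2.0795
  Chemicals: 1.8282
  Agriculture: 1.9714
  Energy: 1.7351
  Electronics: 2.0593
  Mining: 1.8038

Construction (2.0795)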